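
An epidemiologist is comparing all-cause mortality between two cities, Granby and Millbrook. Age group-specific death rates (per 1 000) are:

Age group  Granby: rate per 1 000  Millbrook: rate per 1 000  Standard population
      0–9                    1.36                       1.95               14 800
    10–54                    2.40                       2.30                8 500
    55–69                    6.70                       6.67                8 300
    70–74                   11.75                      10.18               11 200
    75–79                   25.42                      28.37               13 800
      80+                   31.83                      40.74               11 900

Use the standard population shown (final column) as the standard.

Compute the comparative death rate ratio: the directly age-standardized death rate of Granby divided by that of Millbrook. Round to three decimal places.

Standard total = 68 500; weights = 0.2161, 0.1241, 0.1212, 0.1635, 0.2015, 0.1737.
Granby: 0.2161×1.36 + 0.1241×2.40 + 0.1212×6.70 + 0.1635×11.75 + 0.2015×25.42 + 0.1737×31.83 = 13.9753 per 1 000.
Millbrook: 0.2161×1.95 + 0.1241×2.30 + 0.1212×6.67 + 0.1635×10.18 + 0.2015×28.37 + 0.1737×40.74 = 15.9722 per 1 000.
Ratio = 13.9753 ÷ 15.9722 = 0.87498.

0.875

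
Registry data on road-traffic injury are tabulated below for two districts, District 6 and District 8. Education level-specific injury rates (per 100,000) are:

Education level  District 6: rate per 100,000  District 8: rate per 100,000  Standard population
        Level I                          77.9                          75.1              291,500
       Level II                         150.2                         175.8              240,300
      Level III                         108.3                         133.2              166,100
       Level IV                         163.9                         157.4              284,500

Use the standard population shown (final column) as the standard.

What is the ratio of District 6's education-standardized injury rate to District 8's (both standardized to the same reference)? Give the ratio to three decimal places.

0.942

Standard total = 982,400; weights = 0.2967, 0.2446, 0.1691, 0.2896.
District 6: 0.2967×77.9 + 0.2446×150.2 + 0.1691×108.3 + 0.2896×163.9 = 125.6302 per 100,000.
District 8: 0.2967×75.1 + 0.2446×175.8 + 0.1691×133.2 + 0.2896×157.4 = 133.3889 per 100,000.
Ratio = 125.6302 ÷ 133.3889 = 0.94183.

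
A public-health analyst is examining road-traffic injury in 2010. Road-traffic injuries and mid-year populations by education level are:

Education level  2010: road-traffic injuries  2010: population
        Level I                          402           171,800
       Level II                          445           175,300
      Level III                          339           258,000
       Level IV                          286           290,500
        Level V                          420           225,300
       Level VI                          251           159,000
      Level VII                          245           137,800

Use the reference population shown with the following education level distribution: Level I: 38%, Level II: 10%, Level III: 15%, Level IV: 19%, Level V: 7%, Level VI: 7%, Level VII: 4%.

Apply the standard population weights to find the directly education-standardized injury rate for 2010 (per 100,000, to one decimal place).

183.9

Education-specific rates per 100,000 for 2010: 233.99, 253.85, 131.40, 98.45, 186.42, 157.86, 177.79.
Standard weights: 0.38, 0.10, 0.15, 0.19, 0.07, 0.07, 0.04.
Standardized rate: 0.3800×233.99 + 0.1000×253.85 + 0.1500×131.40 + 0.1900×98.45 + 0.0700×186.42 + 0.0700×157.86 + 0.0400×177.79 = 183.9287 per 100,000.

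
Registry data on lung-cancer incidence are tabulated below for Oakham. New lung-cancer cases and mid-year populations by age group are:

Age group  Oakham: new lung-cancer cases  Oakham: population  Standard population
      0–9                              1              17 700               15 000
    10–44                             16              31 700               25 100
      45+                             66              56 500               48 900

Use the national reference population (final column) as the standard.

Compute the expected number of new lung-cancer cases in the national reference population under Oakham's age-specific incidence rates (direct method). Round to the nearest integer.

Age-specific rates per 100 000 for Oakham: 5.65, 50.47, 116.81.
Expected new lung-cancer cases = Σ (standard pop × age-specific rate ÷ 100 000)
= 15 000×5.65/100 000 + 25 100×50.47/100 000 + 48 900×116.81/100 000
= 0.85 + 12.67 + 57.12 = 70.64.

71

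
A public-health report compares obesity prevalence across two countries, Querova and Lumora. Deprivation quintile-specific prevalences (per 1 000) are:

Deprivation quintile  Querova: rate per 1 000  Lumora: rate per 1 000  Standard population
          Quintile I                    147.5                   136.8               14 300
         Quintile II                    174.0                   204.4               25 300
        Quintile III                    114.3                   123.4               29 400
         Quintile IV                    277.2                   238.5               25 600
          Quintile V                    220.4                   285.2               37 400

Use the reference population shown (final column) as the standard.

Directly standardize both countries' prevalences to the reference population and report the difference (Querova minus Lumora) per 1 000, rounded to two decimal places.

Standard total = 132 000; weights = 0.1083, 0.1917, 0.2227, 0.1939, 0.2833.
Querova: 0.1083×147.5 + 0.1917×174.0 + 0.2227×114.3 + 0.1939×277.2 + 0.2833×220.4 = 190.9936 per 1 000.
Lumora: 0.1083×136.8 + 0.1917×204.4 + 0.2227×123.4 + 0.1939×238.5 + 0.2833×285.2 = 208.5424 per 1 000.
Difference = 190.9936 − 208.5424 = -17.5489.

-17.55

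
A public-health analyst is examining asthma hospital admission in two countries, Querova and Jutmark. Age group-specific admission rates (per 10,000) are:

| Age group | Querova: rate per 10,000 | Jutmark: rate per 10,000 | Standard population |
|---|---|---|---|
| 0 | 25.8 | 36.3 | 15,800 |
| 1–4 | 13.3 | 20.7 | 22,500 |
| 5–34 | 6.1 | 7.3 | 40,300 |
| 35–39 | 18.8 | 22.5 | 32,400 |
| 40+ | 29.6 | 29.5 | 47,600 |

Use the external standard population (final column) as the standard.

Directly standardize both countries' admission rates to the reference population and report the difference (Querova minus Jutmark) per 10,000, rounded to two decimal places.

-3.13

Standard total = 158,600; weights = 0.0996, 0.1419, 0.2541, 0.2043, 0.3001.
Querova: 0.0996×25.8 + 0.1419×13.3 + 0.2541×6.1 + 0.2043×18.8 + 0.3001×29.6 = 18.7314 per 10,000.
Jutmark: 0.0996×36.3 + 0.1419×20.7 + 0.2541×7.3 + 0.2043×22.5 + 0.3001×29.5 = 21.8580 per 10,000.
Difference = 18.7314 − 21.8580 = -3.1266.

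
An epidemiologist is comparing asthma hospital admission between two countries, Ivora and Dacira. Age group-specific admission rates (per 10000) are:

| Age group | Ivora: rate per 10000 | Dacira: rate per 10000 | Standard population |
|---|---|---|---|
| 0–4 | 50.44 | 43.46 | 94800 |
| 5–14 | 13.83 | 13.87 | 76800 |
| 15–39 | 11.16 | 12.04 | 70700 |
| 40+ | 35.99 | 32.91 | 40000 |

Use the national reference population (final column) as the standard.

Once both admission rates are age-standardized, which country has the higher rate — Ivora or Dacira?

Standard total = 282300; weights = 0.3358, 0.2721, 0.2504, 0.1417.
Ivora: 0.3358×50.44 + 0.2721×13.83 + 0.2504×11.16 + 0.1417×35.99 = 28.5954 per 10000.
Dacira: 0.3358×43.46 + 0.2721×13.87 + 0.2504×12.04 + 0.1417×32.91 = 26.0462 per 10000.

Ivora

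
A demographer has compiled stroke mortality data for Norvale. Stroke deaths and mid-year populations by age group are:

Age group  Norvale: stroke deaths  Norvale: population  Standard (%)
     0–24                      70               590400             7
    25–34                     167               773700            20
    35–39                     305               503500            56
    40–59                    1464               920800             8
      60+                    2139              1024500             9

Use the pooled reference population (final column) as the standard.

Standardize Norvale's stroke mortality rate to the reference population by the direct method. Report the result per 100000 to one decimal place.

Age-specific rates per 100000 for Norvale: 11.86, 21.58, 60.58, 158.99, 208.78.
Standard weights: 0.07, 0.20, 0.56, 0.08, 0.09.
Standardized rate: 0.0700×11.86 + 0.2000×21.58 + 0.5600×60.58 + 0.0800×158.99 + 0.0900×208.78 = 70.5794 per 100000.

70.6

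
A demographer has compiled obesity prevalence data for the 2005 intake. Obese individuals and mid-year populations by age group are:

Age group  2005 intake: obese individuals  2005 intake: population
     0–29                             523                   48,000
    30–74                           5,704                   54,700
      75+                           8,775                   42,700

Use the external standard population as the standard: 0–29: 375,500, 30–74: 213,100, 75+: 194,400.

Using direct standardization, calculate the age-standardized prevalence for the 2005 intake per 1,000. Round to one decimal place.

Age-specific rates per 1,000 for the 2005 intake: 10.896, 104.278, 205.504.
Standard total = 783,000; weights = 0.4796, 0.2722, 0.2483.
Standardized rate: 0.4796×10.896 + 0.2722×104.278 + 0.2483×205.504 = 84.6269 per 1,000.

84.6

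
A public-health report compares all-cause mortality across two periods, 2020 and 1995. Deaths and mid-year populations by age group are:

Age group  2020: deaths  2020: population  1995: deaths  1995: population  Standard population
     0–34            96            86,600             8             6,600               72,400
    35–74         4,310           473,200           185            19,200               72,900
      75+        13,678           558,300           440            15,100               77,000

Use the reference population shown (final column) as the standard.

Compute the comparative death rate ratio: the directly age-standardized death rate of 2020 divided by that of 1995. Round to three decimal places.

0.867

Age-specific rates per 1,000 for 2020: 1.109, 9.108, 24.499.
For 1995: 1.212, 9.635, 29.139.
Standard total = 222,300; weights = 0.3257, 0.3279, 0.3464.
2020: 0.3257×1.109 + 0.3279×9.108 + 0.3464×24.499 = 11.8340 per 1,000.
1995: 0.3257×1.212 + 0.3279×9.635 + 0.3464×29.139 = 13.6477 per 1,000.
Ratio = 11.8340 ÷ 13.6477 = 0.86710.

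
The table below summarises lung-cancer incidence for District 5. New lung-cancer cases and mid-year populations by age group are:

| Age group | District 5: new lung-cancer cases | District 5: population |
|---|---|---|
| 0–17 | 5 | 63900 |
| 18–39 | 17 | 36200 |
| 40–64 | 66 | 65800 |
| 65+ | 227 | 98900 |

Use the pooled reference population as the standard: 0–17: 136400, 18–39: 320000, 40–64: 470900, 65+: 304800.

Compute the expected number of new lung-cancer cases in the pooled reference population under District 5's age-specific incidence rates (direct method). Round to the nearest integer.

Age-specific rates per 100000 for District 5: 7.82, 46.96, 100.30, 229.52.
Expected new lung-cancer cases = Σ (standard pop × age-specific rate ÷ 100000)
= 136400×7.82/100000 + 320000×46.96/100000 + 470900×100.30/100000 + 304800×229.52/100000
= 10.67 + 150.28 + 472.33 + 699.59 = 1332.87.

1333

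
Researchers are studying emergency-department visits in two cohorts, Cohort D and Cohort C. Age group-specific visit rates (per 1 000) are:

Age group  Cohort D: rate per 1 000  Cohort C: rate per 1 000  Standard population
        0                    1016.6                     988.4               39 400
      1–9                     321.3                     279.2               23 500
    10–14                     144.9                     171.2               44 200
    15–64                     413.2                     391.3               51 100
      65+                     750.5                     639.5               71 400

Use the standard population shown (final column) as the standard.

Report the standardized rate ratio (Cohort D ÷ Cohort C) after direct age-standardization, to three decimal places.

Standard total = 229 600; weights = 0.1716, 0.1024, 0.1925, 0.2226, 0.3110.
Cohort D: 0.1716×1016.6 + 0.1024×321.3 + 0.1925×144.9 + 0.2226×413.2 + 0.3110×750.5 = 560.5810 per 1 000.
Cohort C: 0.1716×988.4 + 0.1024×279.2 + 0.1925×171.2 + 0.2226×391.3 + 0.3110×639.5 = 517.1034 per 1 000.
Ratio = 560.5810 ÷ 517.1034 = 1.08408.

1.084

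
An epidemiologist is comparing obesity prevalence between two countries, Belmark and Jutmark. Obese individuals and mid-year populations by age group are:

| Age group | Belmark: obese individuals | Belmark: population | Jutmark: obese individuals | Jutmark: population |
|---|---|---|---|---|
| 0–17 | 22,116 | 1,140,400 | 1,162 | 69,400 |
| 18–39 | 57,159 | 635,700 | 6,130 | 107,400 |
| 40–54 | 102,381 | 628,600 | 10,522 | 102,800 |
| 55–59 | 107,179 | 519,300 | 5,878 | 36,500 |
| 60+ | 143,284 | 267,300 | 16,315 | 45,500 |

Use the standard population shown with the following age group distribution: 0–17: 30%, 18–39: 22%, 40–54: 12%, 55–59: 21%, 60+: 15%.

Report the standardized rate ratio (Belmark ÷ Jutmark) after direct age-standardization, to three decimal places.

Age-specific rates per 1,000 for Belmark: 19.393, 89.915, 162.871, 206.391, 536.042.
For Jutmark: 16.744, 57.076, 102.354, 161.041, 358.571.
Standard weights: 0.30, 0.22, 0.12, 0.21, 0.15.
Belmark: 0.3000×19.393 + 0.2200×89.915 + 0.1200×162.871 + 0.2100×206.391 + 0.1500×536.042 = 168.8923 per 1,000.
Jutmark: 0.3000×16.744 + 0.2200×57.076 + 0.1200×102.354 + 0.2100×161.041 + 0.1500×358.571 = 117.4667 per 1,000.
Ratio = 168.8923 ÷ 117.4667 = 1.43779.

1.438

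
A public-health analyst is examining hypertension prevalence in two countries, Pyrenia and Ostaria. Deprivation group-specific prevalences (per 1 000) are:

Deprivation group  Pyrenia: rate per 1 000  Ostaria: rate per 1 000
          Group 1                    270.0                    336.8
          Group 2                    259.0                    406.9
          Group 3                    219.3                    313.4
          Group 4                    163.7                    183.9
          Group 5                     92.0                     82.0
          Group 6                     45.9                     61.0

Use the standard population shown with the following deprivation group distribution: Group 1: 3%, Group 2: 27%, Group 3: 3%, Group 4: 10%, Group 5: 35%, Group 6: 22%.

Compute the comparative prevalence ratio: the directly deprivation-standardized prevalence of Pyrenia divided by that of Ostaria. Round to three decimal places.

0.755

Standard weights: 0.03, 0.27, 0.03, 0.10, 0.35, 0.22.
Pyrenia: 0.0300×270.0 + 0.2700×259.0 + 0.0300×219.3 + 0.1000×163.7 + 0.3500×92.0 + 0.2200×45.9 = 143.2770 per 1 000.
Ostaria: 0.0300×336.8 + 0.2700×406.9 + 0.0300×313.4 + 0.1000×183.9 + 0.3500×82.0 + 0.2200×61.0 = 189.8790 per 1 000.
Ratio = 143.2770 ÷ 189.8790 = 0.75457.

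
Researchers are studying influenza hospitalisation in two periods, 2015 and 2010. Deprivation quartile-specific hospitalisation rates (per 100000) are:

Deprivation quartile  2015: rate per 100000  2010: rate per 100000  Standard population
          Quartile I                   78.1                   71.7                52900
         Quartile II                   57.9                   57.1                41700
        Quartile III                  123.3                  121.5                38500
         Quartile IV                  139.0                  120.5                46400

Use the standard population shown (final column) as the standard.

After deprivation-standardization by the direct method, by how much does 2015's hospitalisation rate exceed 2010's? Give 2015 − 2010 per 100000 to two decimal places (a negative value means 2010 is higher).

7.24

Standard total = 179500; weights = 0.2947, 0.2323, 0.2145, 0.2585.
2015: 0.2947×78.1 + 0.2323×57.9 + 0.2145×123.3 + 0.2585×139.0 = 98.8444 per 100000.
2010: 0.2947×71.7 + 0.2323×57.1 + 0.2145×121.5 + 0.2585×120.5 = 91.6042 per 100000.
Difference = 98.8444 − 91.6042 = 7.2402.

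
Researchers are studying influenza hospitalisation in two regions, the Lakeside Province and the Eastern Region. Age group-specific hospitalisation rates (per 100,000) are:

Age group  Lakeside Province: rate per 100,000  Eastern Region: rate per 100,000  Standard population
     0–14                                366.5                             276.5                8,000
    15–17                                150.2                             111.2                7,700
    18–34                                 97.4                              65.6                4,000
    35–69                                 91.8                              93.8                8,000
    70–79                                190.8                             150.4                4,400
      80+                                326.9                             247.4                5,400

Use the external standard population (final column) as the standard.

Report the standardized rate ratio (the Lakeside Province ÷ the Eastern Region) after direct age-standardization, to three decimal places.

1.286

Standard total = 37,500; weights = 0.2133, 0.2053, 0.1067, 0.2133, 0.1173, 0.1440.
The Lakeside Province: 0.2133×366.5 + 0.2053×150.2 + 0.1067×97.4 + 0.2133×91.8 + 0.1173×190.8 + 0.1440×326.9 = 208.4619 per 100,000.
The Eastern Region: 0.2133×276.5 + 0.2053×111.2 + 0.1067×65.6 + 0.2133×93.8 + 0.1173×150.4 + 0.1440×247.4 = 162.1003 per 100,000.
Ratio = 208.4619 ÷ 162.1003 = 1.28601.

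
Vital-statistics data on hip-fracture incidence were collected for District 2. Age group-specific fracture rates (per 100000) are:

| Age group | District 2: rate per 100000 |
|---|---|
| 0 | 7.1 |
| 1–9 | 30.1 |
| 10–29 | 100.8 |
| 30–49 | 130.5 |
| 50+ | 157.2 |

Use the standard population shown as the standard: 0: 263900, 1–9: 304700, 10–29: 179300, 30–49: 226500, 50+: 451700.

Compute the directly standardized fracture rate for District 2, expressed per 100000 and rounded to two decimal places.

90.94

Standard total = 1426100; weights = 0.1851, 0.2137, 0.1257, 0.1588, 0.3167.
Standardized rate: 0.1851×7.1 + 0.2137×30.1 + 0.1257×100.8 + 0.1588×130.5 + 0.3167×157.2 = 90.9362 per 100000.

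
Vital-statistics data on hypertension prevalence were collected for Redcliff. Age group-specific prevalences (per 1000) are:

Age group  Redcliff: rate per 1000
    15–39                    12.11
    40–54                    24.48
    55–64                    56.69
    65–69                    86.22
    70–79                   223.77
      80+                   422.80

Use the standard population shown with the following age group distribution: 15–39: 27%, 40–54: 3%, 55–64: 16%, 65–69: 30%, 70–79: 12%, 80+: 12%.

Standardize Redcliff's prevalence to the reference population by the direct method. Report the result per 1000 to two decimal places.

116.53

Standard weights: 0.27, 0.03, 0.16, 0.30, 0.12, 0.12.
Standardized rate: 0.2700×12.11 + 0.0300×24.48 + 0.1600×56.69 + 0.3000×86.22 + 0.1200×223.77 + 0.1200×422.80 = 116.5289 per 1000.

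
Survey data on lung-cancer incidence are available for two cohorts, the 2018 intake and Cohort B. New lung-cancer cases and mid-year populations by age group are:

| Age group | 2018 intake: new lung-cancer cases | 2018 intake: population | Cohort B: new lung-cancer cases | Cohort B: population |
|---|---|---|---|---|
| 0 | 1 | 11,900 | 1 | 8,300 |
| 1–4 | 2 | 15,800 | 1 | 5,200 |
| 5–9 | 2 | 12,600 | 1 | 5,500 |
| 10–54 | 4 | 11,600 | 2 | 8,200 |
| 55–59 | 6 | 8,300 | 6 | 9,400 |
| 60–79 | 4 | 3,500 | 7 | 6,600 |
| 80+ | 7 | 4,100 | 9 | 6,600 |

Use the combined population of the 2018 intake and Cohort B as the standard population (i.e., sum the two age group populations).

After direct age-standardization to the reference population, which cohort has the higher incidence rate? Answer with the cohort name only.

2018 intake

Age-specific rates per 100,000 for the 2018 intake: 8.40, 12.66, 15.87, 34.48, 72.29, 114.29, 170.73.
For Cohort B: 12.05, 19.23, 18.18, 24.39, 63.83, 106.06, 136.36.
Combined standard total = 117,600; weights = 0.1718, 0.1786, 0.1539, 0.1684, 0.1505, 0.0859, 0.0910.
The 2018 intake: 0.1718×8.40 + 0.1786×12.66 + 0.1539×15.87 + 0.1684×34.48 + 0.1505×72.29 + 0.0859×114.29 + 0.0910×170.73 = 48.1825 per 100,000.
Cohort B: 0.1718×12.05 + 0.1786×19.23 + 0.1539×18.18 + 0.1684×24.39 + 0.1505×63.83 + 0.0859×106.06 + 0.0910×136.36 = 43.5317 per 100,000.
The crude rates (38.35 vs 54.22) would put Cohort B higher, but that reflects its age composition; once standardized to a common age structure, the 2018 intake has the higher underlying rate.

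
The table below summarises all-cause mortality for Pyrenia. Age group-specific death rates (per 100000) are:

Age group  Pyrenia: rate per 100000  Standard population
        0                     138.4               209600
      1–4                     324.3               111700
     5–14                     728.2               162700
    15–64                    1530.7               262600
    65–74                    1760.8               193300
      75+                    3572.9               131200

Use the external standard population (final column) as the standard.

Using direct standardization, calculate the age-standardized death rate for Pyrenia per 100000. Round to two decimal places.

Standard total = 1071100; weights = 0.1957, 0.1043, 0.1519, 0.2452, 0.1805, 0.1225.
Standardized rate: 0.1957×138.4 + 0.1043×324.3 + 0.1519×728.2 + 0.2452×1530.7 + 0.1805×1760.8 + 0.1225×3572.9 = 1302.2127 per 100000.

1302.21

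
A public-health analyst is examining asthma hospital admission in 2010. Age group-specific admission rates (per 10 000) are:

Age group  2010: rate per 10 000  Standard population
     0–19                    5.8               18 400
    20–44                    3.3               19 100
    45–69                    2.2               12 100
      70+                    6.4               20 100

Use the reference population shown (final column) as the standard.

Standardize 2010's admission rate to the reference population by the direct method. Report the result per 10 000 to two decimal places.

Standard total = 69 700; weights = 0.2640, 0.2740, 0.1736, 0.2884.
Standardized rate: 0.2640×5.8 + 0.2740×3.3 + 0.1736×2.2 + 0.2884×6.4 = 4.6630 per 10 000.

4.66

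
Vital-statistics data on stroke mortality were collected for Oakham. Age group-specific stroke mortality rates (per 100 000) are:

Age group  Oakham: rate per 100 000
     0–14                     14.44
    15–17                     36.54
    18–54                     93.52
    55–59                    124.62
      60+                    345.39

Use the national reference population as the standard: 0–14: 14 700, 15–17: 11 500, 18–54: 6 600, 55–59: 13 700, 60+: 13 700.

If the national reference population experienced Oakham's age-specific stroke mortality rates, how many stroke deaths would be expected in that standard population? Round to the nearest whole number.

Expected stroke deaths = Σ (standard pop × age-specific rate ÷ 100 000)
= 14 700×14.44/100 000 + 11 500×36.54/100 000 + 6 600×93.52/100 000 + 13 700×124.62/100 000 + 13 700×345.39/100 000
= 2.12 + 4.20 + 6.17 + 17.07 + 47.32 = 76.89.

77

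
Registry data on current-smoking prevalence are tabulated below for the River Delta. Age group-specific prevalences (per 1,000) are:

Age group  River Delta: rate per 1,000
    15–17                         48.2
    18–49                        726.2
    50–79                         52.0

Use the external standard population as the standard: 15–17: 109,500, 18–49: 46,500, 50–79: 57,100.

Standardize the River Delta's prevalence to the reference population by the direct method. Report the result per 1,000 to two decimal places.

Standard total = 213,100; weights = 0.5138, 0.2182, 0.2679.
Standardized rate: 0.5138×48.2 + 0.2182×726.2 + 0.2679×52.0 = 197.1628 per 1,000.

197.16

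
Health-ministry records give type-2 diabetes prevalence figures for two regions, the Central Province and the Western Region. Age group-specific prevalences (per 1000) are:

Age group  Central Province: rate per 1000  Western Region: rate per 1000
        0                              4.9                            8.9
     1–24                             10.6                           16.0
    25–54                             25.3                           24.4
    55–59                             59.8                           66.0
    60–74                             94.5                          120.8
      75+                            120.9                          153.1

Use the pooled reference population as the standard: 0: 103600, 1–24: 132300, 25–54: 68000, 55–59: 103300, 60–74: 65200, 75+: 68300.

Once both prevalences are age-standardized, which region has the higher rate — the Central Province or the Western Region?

Standard total = 540700; weights = 0.1916, 0.2447, 0.1258, 0.1910, 0.1206, 0.1263.
The Central Province: 0.1916×4.9 + 0.2447×10.6 + 0.1258×25.3 + 0.1910×59.8 + 0.1206×94.5 + 0.1263×120.9 = 44.8060 per 1000.
The Western Region: 0.1916×8.9 + 0.2447×16.0 + 0.1258×24.4 + 0.1910×66.0 + 0.1206×120.8 + 0.1263×153.1 = 55.2039 per 1000.

Western Region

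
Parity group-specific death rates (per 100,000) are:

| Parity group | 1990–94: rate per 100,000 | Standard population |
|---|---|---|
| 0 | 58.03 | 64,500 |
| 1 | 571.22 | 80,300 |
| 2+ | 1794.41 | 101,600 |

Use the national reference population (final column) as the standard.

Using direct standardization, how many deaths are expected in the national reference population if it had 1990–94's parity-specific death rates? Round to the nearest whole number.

2319

Expected deaths = Σ (standard pop × parity-specific rate ÷ 100,000)
= 64,500×58.03/100,000 + 80,300×571.22/100,000 + 101,600×1794.41/100,000
= 37.43 + 458.69 + 1823.12 = 2319.24.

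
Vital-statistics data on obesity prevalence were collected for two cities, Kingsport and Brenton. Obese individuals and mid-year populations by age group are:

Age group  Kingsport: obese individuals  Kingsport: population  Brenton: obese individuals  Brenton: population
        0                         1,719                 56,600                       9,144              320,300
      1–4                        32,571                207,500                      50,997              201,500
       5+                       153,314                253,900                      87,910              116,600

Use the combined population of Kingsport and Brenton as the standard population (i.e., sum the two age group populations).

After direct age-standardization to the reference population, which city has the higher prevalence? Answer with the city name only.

Age-specific rates per 1,000 for Kingsport: 30.371, 156.969, 603.836.
For Brenton: 28.548, 253.087, 753.945.
Combined standard total = 1,156,400; weights = 0.3259, 0.3537, 0.3204.
Kingsport: 0.3259×30.371 + 0.3537×156.969 + 0.3204×603.836 = 258.8796 per 1,000.
Brenton: 0.3259×28.548 + 0.3537×253.087 + 0.3204×753.945 = 340.3745 per 1,000.
The crude rates (362.17 vs 231.91) would put Kingsport higher, but that reflects its age composition; once standardized to a common age structure, Brenton has the higher underlying rate.

Brenton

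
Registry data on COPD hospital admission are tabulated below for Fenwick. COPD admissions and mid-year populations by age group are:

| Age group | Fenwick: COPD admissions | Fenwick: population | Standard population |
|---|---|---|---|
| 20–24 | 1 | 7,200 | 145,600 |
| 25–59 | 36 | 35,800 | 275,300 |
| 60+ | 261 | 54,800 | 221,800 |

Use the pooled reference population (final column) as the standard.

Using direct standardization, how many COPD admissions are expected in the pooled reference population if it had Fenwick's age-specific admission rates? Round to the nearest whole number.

1353

Age-specific rates per 10,000 for Fenwick: 1.39, 10.06, 47.63.
Expected COPD admissions = Σ (standard pop × age-specific rate ÷ 10,000)
= 145,600×1.39/10,000 + 275,300×10.06/10,000 + 221,800×47.63/10,000
= 20.22 + 276.84 + 1056.38 = 1353.44.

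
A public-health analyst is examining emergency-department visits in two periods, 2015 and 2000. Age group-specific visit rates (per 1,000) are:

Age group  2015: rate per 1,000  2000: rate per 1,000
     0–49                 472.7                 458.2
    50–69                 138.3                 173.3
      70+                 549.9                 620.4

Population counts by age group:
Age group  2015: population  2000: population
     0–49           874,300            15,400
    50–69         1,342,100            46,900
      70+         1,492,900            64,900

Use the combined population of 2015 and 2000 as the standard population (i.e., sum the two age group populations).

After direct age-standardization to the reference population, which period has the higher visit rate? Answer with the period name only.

2000

Combined standard total = 3,836,500; weights = 0.2319, 0.3620, 0.4060.
2015: 0.2319×472.7 + 0.3620×138.3 + 0.4060×549.9 = 382.9777 per 1,000.
2000: 0.2319×458.2 + 0.3620×173.3 + 0.4060×620.4 = 420.9132 per 1,000.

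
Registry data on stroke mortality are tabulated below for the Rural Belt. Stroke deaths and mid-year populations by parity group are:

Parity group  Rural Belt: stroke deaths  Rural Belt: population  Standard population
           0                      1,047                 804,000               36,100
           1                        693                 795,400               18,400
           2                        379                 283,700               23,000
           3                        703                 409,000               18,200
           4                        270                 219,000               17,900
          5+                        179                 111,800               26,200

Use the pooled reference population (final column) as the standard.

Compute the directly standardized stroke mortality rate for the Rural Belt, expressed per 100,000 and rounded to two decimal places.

Parity-specific rates per 100,000 for the Rural Belt: 130.22, 87.13, 133.59, 171.88, 123.29, 160.11.
Standard total = 139,800; weights = 0.2582, 0.1316, 0.1645, 0.1302, 0.1280, 0.1874.
Standardized rate: 0.2582×130.22 + 0.1316×87.13 + 0.1645×133.59 + 0.1302×171.88 + 0.1280×123.29 + 0.1874×160.11 = 135.2413 per 100,000.

135.24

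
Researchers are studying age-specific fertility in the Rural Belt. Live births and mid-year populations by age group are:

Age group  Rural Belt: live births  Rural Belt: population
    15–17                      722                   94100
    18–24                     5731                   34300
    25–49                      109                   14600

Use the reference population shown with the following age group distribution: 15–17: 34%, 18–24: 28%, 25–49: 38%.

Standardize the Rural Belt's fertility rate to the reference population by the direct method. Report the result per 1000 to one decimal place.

52.2

Age-specific rates per 1000 for the Rural Belt: 7.673, 167.085, 7.466.
Standard weights: 0.34, 0.28, 0.38.
Standardized rate: 0.3400×7.673 + 0.2800×167.085 + 0.3800×7.466 = 52.2294 per 1000.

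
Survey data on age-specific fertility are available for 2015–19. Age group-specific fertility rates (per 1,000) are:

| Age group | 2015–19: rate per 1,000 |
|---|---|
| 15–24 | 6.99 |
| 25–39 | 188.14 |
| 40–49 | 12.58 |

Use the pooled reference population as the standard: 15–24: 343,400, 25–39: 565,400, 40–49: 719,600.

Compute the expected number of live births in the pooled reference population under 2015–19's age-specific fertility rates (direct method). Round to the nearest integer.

Expected live births = Σ (standard pop × age-specific rate ÷ 1,000)
= 343,400×6.99/1,000 + 565,400×188.14/1,000 + 719,600×12.58/1,000
= 2400.37 + 106374.36 + 9052.57 = 117827.29.

117827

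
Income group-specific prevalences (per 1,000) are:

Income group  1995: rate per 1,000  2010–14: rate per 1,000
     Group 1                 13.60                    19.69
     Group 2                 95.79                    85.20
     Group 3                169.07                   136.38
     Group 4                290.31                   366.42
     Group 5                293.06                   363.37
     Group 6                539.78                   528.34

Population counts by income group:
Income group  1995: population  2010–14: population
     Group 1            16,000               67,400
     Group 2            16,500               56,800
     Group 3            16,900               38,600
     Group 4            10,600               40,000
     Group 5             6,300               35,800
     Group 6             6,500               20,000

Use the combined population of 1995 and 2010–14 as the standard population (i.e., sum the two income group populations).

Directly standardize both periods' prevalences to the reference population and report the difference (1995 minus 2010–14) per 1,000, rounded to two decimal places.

Combined standard total = 331,400; weights = 0.2517, 0.2212, 0.1675, 0.1527, 0.1270, 0.0800.
1995: 0.2517×13.60 + 0.2212×95.79 + 0.1675×169.07 + 0.1527×290.31 + 0.1270×293.06 + 0.0800×539.78 = 177.6425 per 1,000.
2010–14: 0.2517×19.69 + 0.2212×85.20 + 0.1675×136.38 + 0.1527×366.42 + 0.1270×363.37 + 0.0800×528.34 = 190.9962 per 1,000.
Difference = 177.6425 − 190.9962 = -13.3537.

-13.35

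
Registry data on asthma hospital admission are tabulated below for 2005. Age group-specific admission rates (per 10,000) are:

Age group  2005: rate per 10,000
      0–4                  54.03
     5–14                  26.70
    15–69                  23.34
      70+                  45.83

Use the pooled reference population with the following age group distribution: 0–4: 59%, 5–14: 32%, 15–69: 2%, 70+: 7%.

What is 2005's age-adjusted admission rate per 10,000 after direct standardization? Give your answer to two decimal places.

44.10

Standard weights: 0.59, 0.32, 0.02, 0.07.
Standardized rate: 0.5900×54.03 + 0.3200×26.70 + 0.0200×23.34 + 0.0700×45.83 = 44.0966 per 10,000.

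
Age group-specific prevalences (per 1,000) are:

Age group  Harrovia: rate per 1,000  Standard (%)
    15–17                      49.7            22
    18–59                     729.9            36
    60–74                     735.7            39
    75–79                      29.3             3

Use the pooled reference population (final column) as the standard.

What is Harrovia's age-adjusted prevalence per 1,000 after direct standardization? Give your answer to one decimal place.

Standard weights: 0.22, 0.36, 0.39, 0.03.
Standardized rate: 0.2200×49.7 + 0.3600×729.9 + 0.3900×735.7 + 0.0300×29.3 = 561.5000 per 1,000.

561.5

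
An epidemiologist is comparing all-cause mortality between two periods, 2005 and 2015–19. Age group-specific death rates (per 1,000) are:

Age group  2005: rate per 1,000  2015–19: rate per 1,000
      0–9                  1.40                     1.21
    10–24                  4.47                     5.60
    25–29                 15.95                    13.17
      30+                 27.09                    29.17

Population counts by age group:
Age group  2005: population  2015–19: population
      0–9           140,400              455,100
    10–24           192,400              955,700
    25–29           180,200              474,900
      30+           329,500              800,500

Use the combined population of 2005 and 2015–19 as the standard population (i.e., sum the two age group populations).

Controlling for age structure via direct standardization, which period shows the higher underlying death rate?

2015–19

Combined standard total = 3,528,700; weights = 0.1688, 0.3254, 0.1856, 0.3202.
2005: 0.1688×1.40 + 0.3254×4.47 + 0.1856×15.95 + 0.3202×27.09 = 13.3268 per 1,000.
2015–19: 0.1688×1.21 + 0.3254×5.60 + 0.1856×13.17 + 0.3202×29.17 = 13.8124 per 1,000.
The crude rates (15.26 vs 13.22) would put 2005 higher, but that reflects its age composition; once standardized to a common age structure, 2015–19 has the higher underlying rate.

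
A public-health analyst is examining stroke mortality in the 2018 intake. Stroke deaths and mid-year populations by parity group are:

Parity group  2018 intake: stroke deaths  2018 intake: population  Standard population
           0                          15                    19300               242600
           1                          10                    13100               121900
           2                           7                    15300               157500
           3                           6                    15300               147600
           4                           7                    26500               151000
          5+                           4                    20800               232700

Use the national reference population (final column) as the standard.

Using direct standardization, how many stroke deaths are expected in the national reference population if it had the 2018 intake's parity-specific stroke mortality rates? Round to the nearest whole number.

Parity-specific rates per 100000 for the 2018 intake: 77.72, 76.34, 45.75, 39.22, 26.42, 19.23.
Expected stroke deaths = Σ (standard pop × parity-specific rate ÷ 100000)
= 242600×77.72/100000 + 121900×76.34/100000 + 157500×45.75/100000 + 147600×39.22/100000 + 151000×26.42/100000 + 232700×19.23/100000
= 188.55 + 93.05 + 72.06 + 57.88 + 39.89 + 44.75 = 496.18.

496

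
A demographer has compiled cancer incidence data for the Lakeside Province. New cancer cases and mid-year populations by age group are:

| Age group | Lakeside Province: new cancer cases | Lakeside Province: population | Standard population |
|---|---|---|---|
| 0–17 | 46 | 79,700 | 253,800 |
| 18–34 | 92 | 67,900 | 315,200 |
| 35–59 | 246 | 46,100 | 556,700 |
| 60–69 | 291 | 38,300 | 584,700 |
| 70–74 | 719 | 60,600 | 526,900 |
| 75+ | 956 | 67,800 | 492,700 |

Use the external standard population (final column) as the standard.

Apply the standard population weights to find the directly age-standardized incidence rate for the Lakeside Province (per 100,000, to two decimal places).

Age-specific rates per 100,000 for the Lakeside Province: 57.72, 135.49, 533.62, 759.79, 1186.47, 1410.03.
Standard total = 2,730,000; weights = 0.0930, 0.1155, 0.2039, 0.2142, 0.1930, 0.1805.
Standardized rate: 0.0930×57.72 + 0.1155×135.49 + 0.2039×533.62 + 0.2142×759.79 + 0.1930×1186.47 + 0.1805×1410.03 = 776.0239 per 100,000.

776.02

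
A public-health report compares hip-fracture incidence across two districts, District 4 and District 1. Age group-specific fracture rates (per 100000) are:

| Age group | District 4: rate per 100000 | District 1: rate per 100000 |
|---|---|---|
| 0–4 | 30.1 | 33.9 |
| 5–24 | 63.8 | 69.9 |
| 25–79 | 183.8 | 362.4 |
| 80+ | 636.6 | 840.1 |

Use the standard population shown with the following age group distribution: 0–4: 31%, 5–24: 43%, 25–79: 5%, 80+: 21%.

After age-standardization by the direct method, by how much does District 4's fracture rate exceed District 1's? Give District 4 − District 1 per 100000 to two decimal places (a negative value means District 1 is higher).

Standard weights: 0.31, 0.43, 0.05, 0.21.
District 4: 0.3100×30.1 + 0.4300×63.8 + 0.0500×183.8 + 0.2100×636.6 = 179.6410 per 100000.
District 1: 0.3100×33.9 + 0.4300×69.9 + 0.0500×362.4 + 0.2100×840.1 = 235.1070 per 100000.
Difference = 179.6410 − 235.1070 = -55.4660.

-55.47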